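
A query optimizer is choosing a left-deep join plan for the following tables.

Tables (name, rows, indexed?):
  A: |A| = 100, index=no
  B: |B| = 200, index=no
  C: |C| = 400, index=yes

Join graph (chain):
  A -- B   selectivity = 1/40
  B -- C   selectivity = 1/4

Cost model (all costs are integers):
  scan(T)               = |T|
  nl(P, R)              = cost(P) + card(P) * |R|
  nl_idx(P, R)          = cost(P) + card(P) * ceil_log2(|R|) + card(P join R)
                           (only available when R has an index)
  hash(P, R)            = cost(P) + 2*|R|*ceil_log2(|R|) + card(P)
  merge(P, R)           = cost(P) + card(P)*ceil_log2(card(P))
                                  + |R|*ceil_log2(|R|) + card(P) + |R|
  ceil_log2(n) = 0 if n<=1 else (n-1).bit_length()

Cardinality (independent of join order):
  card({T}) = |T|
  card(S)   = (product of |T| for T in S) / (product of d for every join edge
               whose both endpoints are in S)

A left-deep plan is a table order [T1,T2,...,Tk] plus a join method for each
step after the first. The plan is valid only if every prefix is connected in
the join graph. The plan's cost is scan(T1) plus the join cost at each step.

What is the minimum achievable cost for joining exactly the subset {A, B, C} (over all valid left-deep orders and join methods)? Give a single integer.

Selinger DP over subsets of {A,B,C}:
  {A}: scan cost=100, card=100
  {B}: scan cost=200, card=200
  {C}: scan cost=400, card=400
  {AB}: card=500; try (A,hash)→1800, (B,merge)→2700, (A,merge)→2800, (B,hash)→3400, (B,nl)→20100, (A,nl)→20200; best=1800 via (A,hash)
  {BC}: card=20000; try (B,hash)→4000, (C,merge)→6000, (B,merge)→6200, (C,hash)→7600, (C,nl_idx)→22000, (C,nl)→80200 …(+1); best=4000 via (B,hash)
  {ABC}: card=50000; try (C,hash)→9500, (C,merge)→10800, (A,hash)→25400, (C,nl_idx)→56300, (C,nl)→201800, (A,merge)→324800 …(+1); best=9500 via (C,hash)

9500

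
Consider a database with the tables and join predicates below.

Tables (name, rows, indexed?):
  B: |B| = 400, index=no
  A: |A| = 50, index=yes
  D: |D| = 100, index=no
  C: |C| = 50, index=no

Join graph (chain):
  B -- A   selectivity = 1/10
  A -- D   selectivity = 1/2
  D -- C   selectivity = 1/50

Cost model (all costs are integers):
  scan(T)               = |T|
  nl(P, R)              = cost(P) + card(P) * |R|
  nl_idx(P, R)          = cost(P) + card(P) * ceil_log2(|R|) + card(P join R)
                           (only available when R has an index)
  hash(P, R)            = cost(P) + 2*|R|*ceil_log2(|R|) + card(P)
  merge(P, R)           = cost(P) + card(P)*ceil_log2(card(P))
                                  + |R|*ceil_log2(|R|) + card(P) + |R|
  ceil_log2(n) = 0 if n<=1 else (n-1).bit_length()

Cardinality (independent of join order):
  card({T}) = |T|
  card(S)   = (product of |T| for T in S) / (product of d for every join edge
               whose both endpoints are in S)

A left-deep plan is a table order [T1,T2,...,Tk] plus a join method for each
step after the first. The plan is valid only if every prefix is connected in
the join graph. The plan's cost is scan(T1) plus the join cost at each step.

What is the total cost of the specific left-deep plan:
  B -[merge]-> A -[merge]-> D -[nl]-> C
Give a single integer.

step 1: scan B: cost=400, card=400
step 2: join A via merge
    card(P join A) = 400*50/(10) = 2000
    cost = 400 + 400*9 + 50*6 + 400 + 50 = 4750
step 3: join D via merge
    card(P join D) = 2000*100/(2) = 100000
    cost = 4750 + 2000*11 + 100*7 + 2000 + 100 = 29550
step 4: join C via nl
    card(P join C) = 100000*50/(50) = 100000
    cost = 29550 + 100000*50 = 5029550

5029550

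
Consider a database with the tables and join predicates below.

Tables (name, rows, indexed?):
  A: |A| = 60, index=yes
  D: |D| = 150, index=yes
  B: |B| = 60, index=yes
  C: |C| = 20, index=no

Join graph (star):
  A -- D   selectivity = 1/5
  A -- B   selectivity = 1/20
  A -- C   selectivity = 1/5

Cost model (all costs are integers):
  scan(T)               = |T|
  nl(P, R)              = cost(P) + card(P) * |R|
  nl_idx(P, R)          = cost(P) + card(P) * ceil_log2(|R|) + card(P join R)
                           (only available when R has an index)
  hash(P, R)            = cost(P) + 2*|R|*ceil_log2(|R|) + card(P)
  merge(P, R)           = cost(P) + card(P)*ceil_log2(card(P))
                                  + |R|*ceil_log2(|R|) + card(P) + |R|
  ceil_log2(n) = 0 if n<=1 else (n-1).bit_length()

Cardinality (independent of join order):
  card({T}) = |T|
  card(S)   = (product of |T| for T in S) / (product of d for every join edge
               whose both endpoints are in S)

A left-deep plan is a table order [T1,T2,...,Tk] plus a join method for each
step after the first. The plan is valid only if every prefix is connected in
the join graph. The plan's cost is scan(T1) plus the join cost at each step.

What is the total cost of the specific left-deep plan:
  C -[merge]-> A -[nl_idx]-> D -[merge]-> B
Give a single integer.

step 1: scan C: cost=20, card=20
step 2: join A via merge
    card(P join A) = 20*60/(5) = 240
    cost = 20 + 20*5 + 60*6 + 20 + 60 = 560
step 3: join D via nl_idx
    card(P join D) = 240*150/(5) = 7200
    cost = 560 + 240*8 + 7200 = 9680
step 4: join B via merge
    card(P join B) = 7200*60/(20) = 21600
    cost = 9680 + 7200*13 + 60*6 + 7200 + 60 = 110900

110900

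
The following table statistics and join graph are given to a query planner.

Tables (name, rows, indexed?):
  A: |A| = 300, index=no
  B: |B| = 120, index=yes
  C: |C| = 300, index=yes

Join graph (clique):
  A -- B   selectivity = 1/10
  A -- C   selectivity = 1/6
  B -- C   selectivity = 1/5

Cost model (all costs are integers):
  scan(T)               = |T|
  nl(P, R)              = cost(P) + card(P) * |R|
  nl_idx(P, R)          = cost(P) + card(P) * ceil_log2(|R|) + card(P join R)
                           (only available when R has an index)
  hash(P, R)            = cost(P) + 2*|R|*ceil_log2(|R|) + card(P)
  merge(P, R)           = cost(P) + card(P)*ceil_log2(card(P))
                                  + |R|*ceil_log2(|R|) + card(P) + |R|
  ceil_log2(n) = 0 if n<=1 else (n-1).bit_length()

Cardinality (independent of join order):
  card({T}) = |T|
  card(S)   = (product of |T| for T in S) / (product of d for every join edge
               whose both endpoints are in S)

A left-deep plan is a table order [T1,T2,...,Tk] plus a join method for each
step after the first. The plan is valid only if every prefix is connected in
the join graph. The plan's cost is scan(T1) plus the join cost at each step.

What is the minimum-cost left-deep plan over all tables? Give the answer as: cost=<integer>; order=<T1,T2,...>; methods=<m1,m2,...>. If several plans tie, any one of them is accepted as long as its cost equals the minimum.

Selinger DP (subsets sized 1..n):
  {A}: scan cost=300, card=300
  {B}: scan cost=120, card=120
  {C}: scan cost=300, card=300
  {AB}: card=3600; try (B,hash)→2280, (A,merge)→4080, (B,merge)→4260, (A,hash)→5640, (B,nl_idx)→6000, (A,nl)→36120 …(+1); best=2280 via (B,hash)
  {AC}: card=15000; try (C,hash)→6000, (A,hash)→6000, (C,merge)→6300, (A,merge)→6300, (C,nl_idx)→18000, (C,nl)→90300 …(+1); best=6000 via (C,hash)
  {BC}: card=7200; try (B,hash)→2280, (C,merge)→4080, (B,merge)→4260, (C,hash)→5640, (C,nl_idx)→8400, (B,nl_idx)→9600 …(+2); best=2280 via (B,hash)
  {ABC}: card=36000; try (C,hash)→11280, (A,hash)→14880, (B,hash)→22680, (C,merge)→52080, (C,nl_idx)→70680, (A,merge)→106080 …(+5); best=11280 via (C,hash)

cost=11280; order=A,B,C; methods=hash,hash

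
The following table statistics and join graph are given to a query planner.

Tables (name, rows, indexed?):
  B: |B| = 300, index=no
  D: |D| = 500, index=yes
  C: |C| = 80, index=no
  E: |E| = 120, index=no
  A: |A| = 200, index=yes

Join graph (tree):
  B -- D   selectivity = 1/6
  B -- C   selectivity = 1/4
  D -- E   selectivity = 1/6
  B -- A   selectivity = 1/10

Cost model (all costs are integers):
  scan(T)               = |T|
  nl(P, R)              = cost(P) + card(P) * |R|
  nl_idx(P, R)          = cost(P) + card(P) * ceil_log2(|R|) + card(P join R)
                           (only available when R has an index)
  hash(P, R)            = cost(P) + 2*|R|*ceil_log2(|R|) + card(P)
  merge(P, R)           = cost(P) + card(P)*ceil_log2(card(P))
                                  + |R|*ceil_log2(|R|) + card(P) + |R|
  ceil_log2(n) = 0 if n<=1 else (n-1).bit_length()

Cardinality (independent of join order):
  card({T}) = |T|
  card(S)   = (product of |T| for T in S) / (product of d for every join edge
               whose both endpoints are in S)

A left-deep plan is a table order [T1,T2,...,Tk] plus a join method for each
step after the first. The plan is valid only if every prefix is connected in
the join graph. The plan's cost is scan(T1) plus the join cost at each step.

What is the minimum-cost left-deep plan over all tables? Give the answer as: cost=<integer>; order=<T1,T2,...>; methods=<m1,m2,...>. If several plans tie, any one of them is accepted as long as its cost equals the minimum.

Selinger DP (subsets sized 1..n):
  {B}: scan cost=300, card=300
  {D}: scan cost=500, card=500
  {C}: scan cost=80, card=80
  {E}: scan cost=120, card=120
  {A}: scan cost=200, card=200
  {BD}: card=25000; try (B,hash)→6400, (D,merge)→8300, (B,merge)→8500, (D,hash)→9600, (D,nl_idx)→28000, (D,nl)→150300 …(+1); best=6400 via (B,hash)
  {BC}: card=6000; try (C,hash)→1720, (B,merge)→3720, (C,merge)→3940, (B,hash)→5560, (B,nl)→24080, (C,nl)→24300; best=1720 via (C,hash)
  {AB}: card=6000; try (A,hash)→3800, (B,merge)→5000, (A,merge)→5100, (B,hash)→5800, (A,nl_idx)→8700, (B,nl)→60200 …(+1); best=3800 via (A,hash)
  {DE}: card=10000; try (E,hash)→2680, (D,merge)→6080, (E,merge)→6460, (D,hash)→9240, (D,nl_idx)→11200, (D,nl)→60120 …(+1); best=2680 via (E,hash)
  {BCD}: card=500000; try (D,hash)→16720, (C,hash)→32520, (D,merge)→90720, (C,merge)→407040, (D,nl_idx)→555720, (C,nl)→2006400 …(+1); best=16720 via (D,hash)
  {BDE}: card=500000; try (B,hash)→18080, (E,hash)→33080, (B,merge)→155680, (E,merge)→407360, (B,nl)→3002680, (E,nl)→3006400; best=18080 via (B,hash)
  {ABD}: card=500000; try (D,hash)→18800, (A,hash)→34600, (D,merge)→92800, (A,merge)→408200, (D,nl_idx)→557800, (A,nl_idx)→706400 …(+2); best=18800 via (D,hash)
  {ABC}: card=120000; try (C,hash)→10920, (A,hash)→10920, (A,merge)→87520, (C,merge)→88440, (A,nl_idx)→169720, (C,nl)→483800 …(+1); best=10920 via (C,hash)
  {BCDE}: card=10000000; try (E,hash)→518400, (C,hash)→519200, (E,merge)→10017680, (C,merge)→10018720, (C,nl)→40018080, (E,nl)→60016720; best=518400 via (E,hash)
  {ABCD}: card=10000000; try (D,hash)→139920, (C,hash)→519920, (A,hash)→519920, (D,merge)→2175920, (A,merge)→10018520, (C,merge)→10019440 …(+5); best=139920 via (D,hash)
  {ABDE}: card=10000000; try (E,hash)→520480, (A,hash)→521280, (E,merge)→10019760, (A,merge)→10019880, (A,nl_idx)→14018080, (E,nl)→60018800 …(+1); best=520480 via (E,hash)
  {ABCDE}: card=200000000; try (E,hash)→10141600, (C,hash)→10521600, (A,hash)→10521600, (E,merge)→250140880, (A,merge)→250520200, (C,merge)→250521120 …(+4); best=10141600 via (E,hash)

cost=10141600; order=B,A,C,D,E; methods=hash,hash,hash,hash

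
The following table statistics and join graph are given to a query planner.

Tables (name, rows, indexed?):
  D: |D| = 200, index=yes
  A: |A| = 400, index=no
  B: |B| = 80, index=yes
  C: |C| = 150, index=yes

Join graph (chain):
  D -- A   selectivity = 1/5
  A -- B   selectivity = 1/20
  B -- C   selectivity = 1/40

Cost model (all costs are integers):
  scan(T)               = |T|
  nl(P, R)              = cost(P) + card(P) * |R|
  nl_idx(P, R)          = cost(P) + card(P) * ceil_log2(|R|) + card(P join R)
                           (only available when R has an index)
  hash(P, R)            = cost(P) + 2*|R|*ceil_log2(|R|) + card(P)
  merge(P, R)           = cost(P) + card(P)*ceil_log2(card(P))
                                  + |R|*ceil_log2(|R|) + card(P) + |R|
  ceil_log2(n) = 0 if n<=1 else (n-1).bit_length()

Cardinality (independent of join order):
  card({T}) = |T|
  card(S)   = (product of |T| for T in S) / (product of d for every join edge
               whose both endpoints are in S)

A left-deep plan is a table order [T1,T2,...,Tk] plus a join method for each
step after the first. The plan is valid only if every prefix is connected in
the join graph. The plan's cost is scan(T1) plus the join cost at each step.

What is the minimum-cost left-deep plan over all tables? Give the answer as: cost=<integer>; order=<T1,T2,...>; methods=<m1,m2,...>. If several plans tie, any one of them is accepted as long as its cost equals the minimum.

cost=15120; order=A,B,C,D; methods=hash,hash,hash

Selinger DP (subsets sized 1..n):
  {D}: scan cost=200, card=200
  {A}: scan cost=400, card=400
  {B}: scan cost=80, card=80
  {C}: scan cost=150, card=150
  {AD}: card=16000; try (D,hash)→4000, (A,merge)→6000, (D,merge)→6200, (A,hash)→7600, (D,nl_idx)→19600, (A,nl)→80200 …(+1); best=4000 via (D,hash)
  {AB}: card=1600; try (B,hash)→1920, (A,merge)→4720, (B,nl_idx)→4800, (B,merge)→5040, (A,hash)→7360, (A,nl)→32080 …(+1); best=1920 via (B,hash)
  {BC}: card=300; try (C,nl_idx)→1020, (B,hash)→1420, (B,nl_idx)→1500, (C,merge)→2070, (B,merge)→2140, (C,hash)→2560 …(+2); best=1020 via (C,nl_idx)
  {ABD}: card=64000; try (D,hash)→6720, (B,hash)→21120, (D,merge)→22920, (D,nl_idx)→78720, (B,nl_idx)→180000, (B,merge)→244640 …(+2); best=6720 via (D,hash)
  {ABC}: card=6000; try (C,hash)→5920, (A,merge)→8020, (A,hash)→8520, (C,nl_idx)→20720, (C,merge)→22470, (A,nl)→121020 …(+1); best=5920 via (C,hash)
  {ABCD}: card=240000; try (D,hash)→15120, (C,hash)→73120, (D,merge)→91720, (D,nl_idx)→293920, (C,nl_idx)→758720, (C,merge)→1096070 …(+2); best=15120 via (D,hash)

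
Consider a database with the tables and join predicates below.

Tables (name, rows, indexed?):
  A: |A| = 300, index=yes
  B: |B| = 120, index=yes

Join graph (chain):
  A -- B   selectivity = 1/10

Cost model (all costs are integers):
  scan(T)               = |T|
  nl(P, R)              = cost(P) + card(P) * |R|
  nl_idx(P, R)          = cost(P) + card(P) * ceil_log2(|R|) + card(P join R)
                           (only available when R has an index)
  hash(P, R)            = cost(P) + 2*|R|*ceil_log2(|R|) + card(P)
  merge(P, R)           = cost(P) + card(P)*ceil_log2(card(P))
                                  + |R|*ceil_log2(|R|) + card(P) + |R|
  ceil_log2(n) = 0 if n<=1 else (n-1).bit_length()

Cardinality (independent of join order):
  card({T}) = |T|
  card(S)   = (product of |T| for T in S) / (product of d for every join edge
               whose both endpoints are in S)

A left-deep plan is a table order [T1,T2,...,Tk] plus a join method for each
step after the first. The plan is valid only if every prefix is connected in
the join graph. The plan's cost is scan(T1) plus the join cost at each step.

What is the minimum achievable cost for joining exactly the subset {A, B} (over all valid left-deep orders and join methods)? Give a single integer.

2280

Selinger DP over subsets of {A,B}:
  {A}: scan cost=300, card=300
  {B}: scan cost=120, card=120
  {AB}: card=3600; try (B,hash)→2280, (A,merge)→4080, (B,merge)→4260, (A,nl_idx)→4800, (A,hash)→5640, (B,nl_idx)→6000 …(+2); best=2280 via (B,hash)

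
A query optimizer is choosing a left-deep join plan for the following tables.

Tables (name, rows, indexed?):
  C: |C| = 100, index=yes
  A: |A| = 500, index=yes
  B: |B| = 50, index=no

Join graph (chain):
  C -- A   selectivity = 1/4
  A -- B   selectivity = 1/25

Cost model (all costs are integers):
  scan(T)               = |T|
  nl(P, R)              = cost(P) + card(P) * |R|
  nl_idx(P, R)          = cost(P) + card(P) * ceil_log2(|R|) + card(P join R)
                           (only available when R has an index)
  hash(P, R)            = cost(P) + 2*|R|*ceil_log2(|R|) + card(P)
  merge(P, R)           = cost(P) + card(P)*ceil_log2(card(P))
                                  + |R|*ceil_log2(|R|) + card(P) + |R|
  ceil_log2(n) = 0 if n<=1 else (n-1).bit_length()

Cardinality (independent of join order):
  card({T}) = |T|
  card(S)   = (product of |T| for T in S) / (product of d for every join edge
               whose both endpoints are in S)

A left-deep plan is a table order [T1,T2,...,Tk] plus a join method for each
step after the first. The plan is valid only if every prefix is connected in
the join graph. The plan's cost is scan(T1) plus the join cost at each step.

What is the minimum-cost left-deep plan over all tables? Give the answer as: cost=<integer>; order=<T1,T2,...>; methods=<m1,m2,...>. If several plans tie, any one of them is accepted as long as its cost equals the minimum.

Selinger DP (subsets sized 1..n):
  {C}: scan cost=100, card=100
  {A}: scan cost=500, card=500
  {B}: scan cost=50, card=50
  {AC}: card=12500; try (C,hash)→2400, (A,merge)→5900, (C,merge)→6300, (A,hash)→9200, (A,nl_idx)→13500, (C,nl_idx)→16500 …(+2); best=2400 via (C,hash)
  {AB}: card=1000; try (A,nl_idx)→1500, (B,hash)→1600, (A,merge)→5400, (B,merge)→5850, (A,hash)→9100, (A,nl)→25050 …(+1); best=1500 via (A,nl_idx)
  {ABC}: card=25000; try (C,hash)→3900, (C,merge)→13300, (B,hash)→15500, (C,nl_idx)→33500, (C,nl)→101500, (B,merge)→190250 …(+1); best=3900 via (C,hash)

cost=3900; order=B,A,C; methods=nl_idx,hash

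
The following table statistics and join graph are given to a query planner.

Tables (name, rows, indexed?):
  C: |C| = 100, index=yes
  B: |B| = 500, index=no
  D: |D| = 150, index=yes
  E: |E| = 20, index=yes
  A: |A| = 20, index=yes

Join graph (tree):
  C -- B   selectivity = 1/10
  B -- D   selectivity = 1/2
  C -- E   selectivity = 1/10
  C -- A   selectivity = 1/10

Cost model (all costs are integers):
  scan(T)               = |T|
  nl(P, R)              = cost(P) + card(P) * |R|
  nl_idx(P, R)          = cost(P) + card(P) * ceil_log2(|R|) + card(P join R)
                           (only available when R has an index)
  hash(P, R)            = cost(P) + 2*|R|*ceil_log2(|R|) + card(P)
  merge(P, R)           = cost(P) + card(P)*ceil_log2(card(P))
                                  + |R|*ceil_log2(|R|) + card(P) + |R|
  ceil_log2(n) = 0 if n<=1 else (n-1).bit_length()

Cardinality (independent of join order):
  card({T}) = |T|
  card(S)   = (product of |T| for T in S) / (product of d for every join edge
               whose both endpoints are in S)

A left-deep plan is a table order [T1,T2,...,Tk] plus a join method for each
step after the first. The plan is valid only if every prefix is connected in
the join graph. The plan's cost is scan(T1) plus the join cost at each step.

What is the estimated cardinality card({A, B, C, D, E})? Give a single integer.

1500000

Tables in S: A(20), B(500), C(100), D(150), E(20)
Edges inside S: C-B(d=10), B-D(d=2), C-E(d=10), C-A(d=10)
numerator = 20 * 500 * 100 * 150 * 20 = 3000000000
denominator = 10 * 2 * 10 * 10 = 2000
card(S) = 3000000000 / 2000 = 1500000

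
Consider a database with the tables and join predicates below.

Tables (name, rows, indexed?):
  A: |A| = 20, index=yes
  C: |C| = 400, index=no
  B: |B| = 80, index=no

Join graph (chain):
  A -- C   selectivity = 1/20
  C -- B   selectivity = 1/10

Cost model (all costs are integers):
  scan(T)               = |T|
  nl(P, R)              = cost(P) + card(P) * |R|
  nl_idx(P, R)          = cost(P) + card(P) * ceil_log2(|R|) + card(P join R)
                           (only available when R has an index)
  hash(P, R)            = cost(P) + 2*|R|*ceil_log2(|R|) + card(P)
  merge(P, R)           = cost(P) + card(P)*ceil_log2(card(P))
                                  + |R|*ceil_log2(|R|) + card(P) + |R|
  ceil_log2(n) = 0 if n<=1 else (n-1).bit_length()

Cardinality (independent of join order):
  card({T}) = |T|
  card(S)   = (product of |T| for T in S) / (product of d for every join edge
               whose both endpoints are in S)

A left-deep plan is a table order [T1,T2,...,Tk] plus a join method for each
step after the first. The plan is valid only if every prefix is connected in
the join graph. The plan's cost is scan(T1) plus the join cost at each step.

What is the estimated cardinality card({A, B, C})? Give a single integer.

3200

Tables in S: A(20), B(80), C(400)
Edges inside S: A-C(d=20), C-B(d=10)
numerator = 20 * 80 * 400 = 640000
denominator = 20 * 10 = 200
card(S) = 640000 / 200 = 3200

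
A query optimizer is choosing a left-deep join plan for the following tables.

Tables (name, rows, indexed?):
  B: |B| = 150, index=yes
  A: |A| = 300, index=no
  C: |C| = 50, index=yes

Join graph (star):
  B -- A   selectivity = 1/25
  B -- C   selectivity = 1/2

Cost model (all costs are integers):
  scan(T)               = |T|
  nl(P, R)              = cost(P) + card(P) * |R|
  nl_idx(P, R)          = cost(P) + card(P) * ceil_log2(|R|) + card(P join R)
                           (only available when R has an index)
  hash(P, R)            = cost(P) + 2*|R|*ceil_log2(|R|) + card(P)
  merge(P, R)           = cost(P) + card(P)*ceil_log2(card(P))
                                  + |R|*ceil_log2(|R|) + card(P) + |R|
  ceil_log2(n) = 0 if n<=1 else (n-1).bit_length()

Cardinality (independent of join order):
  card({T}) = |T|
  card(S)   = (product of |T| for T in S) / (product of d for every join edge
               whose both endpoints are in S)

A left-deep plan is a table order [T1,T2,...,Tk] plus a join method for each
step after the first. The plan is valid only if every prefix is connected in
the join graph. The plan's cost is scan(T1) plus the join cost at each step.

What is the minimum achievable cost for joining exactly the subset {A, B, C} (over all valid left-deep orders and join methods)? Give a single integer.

5400

Selinger DP over subsets of {A,B,C}:
  {B}: scan cost=150, card=150
  {A}: scan cost=300, card=300
  {C}: scan cost=50, card=50
  {AB}: card=1800; try (B,hash)→3000, (B,nl_idx)→4500, (A,merge)→4500, (B,merge)→4650, (A,hash)→5700, (A,nl)→45150 …(+1); best=3000 via (B,hash)
  {BC}: card=3750; try (C,hash)→900, (B,merge)→1750, (C,merge)→1850, (B,hash)→2500, (B,nl_idx)→4200, (C,nl_idx)→4800 …(+2); best=900 via (C,hash)
  {ABC}: card=45000; try (C,hash)→5400, (A,hash)→10050, (C,merge)→24950, (A,merge)→52650, (C,nl_idx)→58800, (C,nl)→93000 …(+1); best=5400 via (C,hash)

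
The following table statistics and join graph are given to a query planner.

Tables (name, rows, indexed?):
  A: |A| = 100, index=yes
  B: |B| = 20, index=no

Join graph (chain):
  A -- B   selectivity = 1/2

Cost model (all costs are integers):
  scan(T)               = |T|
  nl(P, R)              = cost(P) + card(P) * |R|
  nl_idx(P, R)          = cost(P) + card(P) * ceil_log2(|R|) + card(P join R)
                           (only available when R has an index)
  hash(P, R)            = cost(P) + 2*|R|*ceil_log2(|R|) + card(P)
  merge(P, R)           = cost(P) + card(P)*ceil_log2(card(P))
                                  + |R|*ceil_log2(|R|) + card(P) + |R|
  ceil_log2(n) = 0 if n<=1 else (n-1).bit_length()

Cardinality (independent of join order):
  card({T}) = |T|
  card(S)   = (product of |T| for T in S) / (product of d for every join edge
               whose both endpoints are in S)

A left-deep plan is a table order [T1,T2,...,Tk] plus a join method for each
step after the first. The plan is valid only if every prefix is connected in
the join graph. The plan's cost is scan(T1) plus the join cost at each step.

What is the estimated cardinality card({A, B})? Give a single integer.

Tables in S: A(100), B(20)
Edges inside S: A-B(d=2)
numerator = 100 * 20 = 2000
denominator = 2 = 2
card(S) = 2000 / 2 = 1000

1000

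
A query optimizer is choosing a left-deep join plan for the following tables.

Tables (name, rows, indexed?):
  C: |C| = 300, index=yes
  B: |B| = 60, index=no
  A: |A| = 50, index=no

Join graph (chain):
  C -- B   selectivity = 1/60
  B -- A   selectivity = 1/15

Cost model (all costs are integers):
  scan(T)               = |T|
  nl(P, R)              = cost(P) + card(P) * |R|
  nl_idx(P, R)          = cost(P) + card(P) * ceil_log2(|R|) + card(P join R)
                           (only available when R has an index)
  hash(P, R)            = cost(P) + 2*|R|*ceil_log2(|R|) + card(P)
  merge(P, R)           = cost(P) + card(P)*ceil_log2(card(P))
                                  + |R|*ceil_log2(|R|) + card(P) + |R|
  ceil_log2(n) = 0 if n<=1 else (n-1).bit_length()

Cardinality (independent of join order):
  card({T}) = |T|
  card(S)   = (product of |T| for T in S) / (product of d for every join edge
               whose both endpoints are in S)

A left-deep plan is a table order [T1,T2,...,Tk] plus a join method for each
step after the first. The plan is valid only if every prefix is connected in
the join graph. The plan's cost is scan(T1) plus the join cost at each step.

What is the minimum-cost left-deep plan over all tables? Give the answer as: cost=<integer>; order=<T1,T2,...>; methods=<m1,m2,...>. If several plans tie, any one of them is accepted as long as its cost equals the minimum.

cost=1800; order=B,C,A; methods=nl_idx,hash

Selinger DP (subsets sized 1..n):
  {C}: scan cost=300, card=300
  {B}: scan cost=60, card=60
  {A}: scan cost=50, card=50
  {BC}: card=300; try (C,nl_idx)→900, (B,hash)→1320, (C,merge)→3480, (B,merge)→3720, (C,hash)→5520, (C,nl)→18060 …(+1); best=900 via (C,nl_idx)
  {AB}: card=200; try (A,hash)→720, (B,hash)→820, (B,merge)→820, (A,merge)→830, (B,nl)→3050, (A,nl)→3060; best=720 via (A,hash)
  {ABC}: card=1000; try (A,hash)→1800, (C,nl_idx)→3520, (A,merge)→4250, (C,merge)→5520, (C,hash)→6320, (A,nl)→15900 …(+1); best=1800 via (A,hash)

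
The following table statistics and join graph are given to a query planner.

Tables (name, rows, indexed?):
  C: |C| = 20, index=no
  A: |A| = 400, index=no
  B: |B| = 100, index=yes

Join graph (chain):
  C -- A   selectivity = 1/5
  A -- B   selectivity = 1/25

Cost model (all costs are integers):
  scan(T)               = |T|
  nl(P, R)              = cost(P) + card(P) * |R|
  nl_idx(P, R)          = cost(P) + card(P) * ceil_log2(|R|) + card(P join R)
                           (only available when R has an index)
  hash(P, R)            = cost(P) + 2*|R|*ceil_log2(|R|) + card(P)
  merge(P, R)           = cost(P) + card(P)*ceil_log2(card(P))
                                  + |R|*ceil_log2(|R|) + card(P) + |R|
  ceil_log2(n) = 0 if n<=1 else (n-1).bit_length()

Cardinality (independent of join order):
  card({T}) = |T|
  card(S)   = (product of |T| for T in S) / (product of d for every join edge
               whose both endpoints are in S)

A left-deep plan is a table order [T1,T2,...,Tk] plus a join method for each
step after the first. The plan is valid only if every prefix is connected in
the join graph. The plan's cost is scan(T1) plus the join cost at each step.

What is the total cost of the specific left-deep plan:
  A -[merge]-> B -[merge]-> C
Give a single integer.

24520

step 1: scan A: cost=400, card=400
step 2: join B via merge
    card(P join B) = 400*100/(25) = 1600
    cost = 400 + 400*9 + 100*7 + 400 + 100 = 5200
step 3: join C via merge
    card(P join C) = 1600*20/(5) = 6400
    cost = 5200 + 1600*11 + 20*5 + 1600 + 20 = 24520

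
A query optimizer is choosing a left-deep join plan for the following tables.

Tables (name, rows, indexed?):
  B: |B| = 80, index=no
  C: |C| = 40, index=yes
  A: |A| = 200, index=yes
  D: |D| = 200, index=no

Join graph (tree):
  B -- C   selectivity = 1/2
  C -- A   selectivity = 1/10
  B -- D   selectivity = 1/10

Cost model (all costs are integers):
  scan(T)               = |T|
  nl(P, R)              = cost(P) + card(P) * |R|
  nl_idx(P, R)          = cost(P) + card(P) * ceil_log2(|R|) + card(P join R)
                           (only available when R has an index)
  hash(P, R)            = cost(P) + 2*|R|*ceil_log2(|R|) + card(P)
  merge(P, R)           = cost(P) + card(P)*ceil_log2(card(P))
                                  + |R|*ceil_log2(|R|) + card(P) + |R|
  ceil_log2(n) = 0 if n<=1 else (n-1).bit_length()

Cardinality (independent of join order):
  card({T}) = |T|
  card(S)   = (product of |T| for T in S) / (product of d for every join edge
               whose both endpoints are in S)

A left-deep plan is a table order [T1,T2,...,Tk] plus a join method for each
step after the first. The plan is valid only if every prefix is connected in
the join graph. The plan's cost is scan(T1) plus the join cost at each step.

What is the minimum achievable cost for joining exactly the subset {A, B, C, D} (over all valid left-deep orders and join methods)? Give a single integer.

Selinger DP over subsets of {A,B,C,D}:
  {B}: scan cost=80, card=80
  {C}: scan cost=40, card=40
  {A}: scan cost=200, card=200
  {D}: scan cost=200, card=200
  {BC}: card=1600; try (C,hash)→640, (B,merge)→960, (C,merge)→1000, (B,hash)→1200, (C,nl_idx)→2160, (B,nl)→3240 …(+1); best=640 via (C,hash)
  {BD}: card=1600; try (B,hash)→1520, (D,merge)→2520, (B,merge)→2640, (D,hash)→3360, (D,nl)→16080, (B,nl)→16200; best=1520 via (B,hash)
  {AC}: card=800; try (C,hash)→880, (A,nl_idx)→1160, (A,merge)→2120, (C,nl_idx)→2200, (C,merge)→2280, (A,hash)→3280 …(+2); best=880 via (C,hash)
  {ABC}: card=32000; try (B,hash)→2800, (A,hash)→5440, (B,merge)→10320, (A,merge)→21640, (A,nl_idx)→45440, (B,nl)→64880 …(+1); best=2800 via (B,hash)
  {BCD}: card=32000; try (C,hash)→3600, (D,hash)→5440, (C,merge)→21000, (D,merge)→21640, (C,nl_idx)→43120, (C,nl)→65520 …(+1); best=3600 via (C,hash)
  {ABCD}: card=640000; try (D,hash)→38000, (A,hash)→38800, (D,merge)→516600, (A,merge)→517400, (A,nl_idx)→899600, (D,nl)→6402800 …(+1); best=38000 via (D,hash)

38000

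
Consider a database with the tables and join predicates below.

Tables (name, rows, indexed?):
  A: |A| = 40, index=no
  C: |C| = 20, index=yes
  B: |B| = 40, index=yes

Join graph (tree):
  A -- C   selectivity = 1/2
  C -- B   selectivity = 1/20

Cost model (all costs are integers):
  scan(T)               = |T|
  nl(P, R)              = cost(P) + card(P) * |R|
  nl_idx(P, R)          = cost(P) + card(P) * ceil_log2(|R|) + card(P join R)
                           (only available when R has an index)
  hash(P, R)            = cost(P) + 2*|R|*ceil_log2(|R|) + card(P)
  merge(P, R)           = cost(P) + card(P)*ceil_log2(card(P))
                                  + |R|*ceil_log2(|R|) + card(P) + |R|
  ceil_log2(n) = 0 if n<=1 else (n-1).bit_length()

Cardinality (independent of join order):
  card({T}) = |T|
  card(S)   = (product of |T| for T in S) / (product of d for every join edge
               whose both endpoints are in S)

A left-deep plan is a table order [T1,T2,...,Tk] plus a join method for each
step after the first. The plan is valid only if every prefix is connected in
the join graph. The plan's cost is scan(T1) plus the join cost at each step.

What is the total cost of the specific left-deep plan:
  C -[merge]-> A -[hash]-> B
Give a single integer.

step 1: scan C: cost=20, card=20
step 2: join A via merge
    card(P join A) = 20*40/(2) = 400
    cost = 20 + 20*5 + 40*6 + 20 + 40 = 420
step 3: join B via hash
    card(P join B) = 400*40/(20) = 800
    cost = 420 + 2*40*6 + 400 = 1300

1300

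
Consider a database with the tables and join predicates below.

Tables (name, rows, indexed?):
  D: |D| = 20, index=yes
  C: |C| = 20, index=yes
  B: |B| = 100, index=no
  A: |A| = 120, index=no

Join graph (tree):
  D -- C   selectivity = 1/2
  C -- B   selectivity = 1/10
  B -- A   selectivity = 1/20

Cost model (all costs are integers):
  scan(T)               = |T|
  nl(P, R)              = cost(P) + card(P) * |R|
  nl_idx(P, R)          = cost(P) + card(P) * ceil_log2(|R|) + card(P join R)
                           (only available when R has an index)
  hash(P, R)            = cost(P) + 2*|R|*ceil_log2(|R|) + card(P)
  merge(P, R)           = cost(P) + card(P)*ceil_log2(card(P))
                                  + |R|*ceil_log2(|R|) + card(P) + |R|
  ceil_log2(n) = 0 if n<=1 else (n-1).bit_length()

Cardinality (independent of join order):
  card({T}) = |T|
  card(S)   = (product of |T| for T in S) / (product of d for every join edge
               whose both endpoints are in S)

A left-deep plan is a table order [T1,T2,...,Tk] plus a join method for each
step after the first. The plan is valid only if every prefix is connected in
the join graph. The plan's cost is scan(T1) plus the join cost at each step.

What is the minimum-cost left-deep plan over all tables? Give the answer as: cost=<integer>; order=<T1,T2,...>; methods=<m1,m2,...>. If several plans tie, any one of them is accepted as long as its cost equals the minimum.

Selinger DP (subsets sized 1..n):
  {D}: scan cost=20, card=20
  {C}: scan cost=20, card=20
  {B}: scan cost=100, card=100
  {A}: scan cost=120, card=120
  {CD}: card=200; try (D,hash)→240, (C,hash)→240, (D,merge)→260, (C,merge)→260, (D,nl_idx)→320, (C,nl_idx)→320 …(+2); best=240 via (D,hash)
  {BC}: card=200; try (C,hash)→400, (C,nl_idx)→800, (B,merge)→940, (C,merge)→1020, (B,hash)→1440, (B,nl)→2020 …(+1); best=400 via (C,hash)
  {AB}: card=600; try (B,hash)→1640, (A,merge)→1860, (B,merge)→1880, (A,hash)→1880, (A,nl)→12100, (B,nl)→12120; best=1640 via (B,hash)
  {BCD}: card=2000; try (D,hash)→800, (B,hash)→1840, (D,merge)→2320, (B,merge)→2840, (D,nl_idx)→3400, (D,nl)→4400 …(+1); best=800 via (D,hash)
  {ABC}: card=1200; try (A,hash)→2280, (C,hash)→2440, (A,merge)→3160, (C,nl_idx)→5840, (C,merge)→8360, (C,nl)→13640 …(+1); best=2280 via (A,hash)
  {ABCD}: card=12000; try (D,hash)→3680, (A,hash)→4480, (D,merge)→16800, (D,nl_idx)→20280, (A,merge)→25760, (D,nl)→26280 …(+1); best=3680 via (D,hash)

cost=3680; order=B,C,A,D; methods=hash,hash,hash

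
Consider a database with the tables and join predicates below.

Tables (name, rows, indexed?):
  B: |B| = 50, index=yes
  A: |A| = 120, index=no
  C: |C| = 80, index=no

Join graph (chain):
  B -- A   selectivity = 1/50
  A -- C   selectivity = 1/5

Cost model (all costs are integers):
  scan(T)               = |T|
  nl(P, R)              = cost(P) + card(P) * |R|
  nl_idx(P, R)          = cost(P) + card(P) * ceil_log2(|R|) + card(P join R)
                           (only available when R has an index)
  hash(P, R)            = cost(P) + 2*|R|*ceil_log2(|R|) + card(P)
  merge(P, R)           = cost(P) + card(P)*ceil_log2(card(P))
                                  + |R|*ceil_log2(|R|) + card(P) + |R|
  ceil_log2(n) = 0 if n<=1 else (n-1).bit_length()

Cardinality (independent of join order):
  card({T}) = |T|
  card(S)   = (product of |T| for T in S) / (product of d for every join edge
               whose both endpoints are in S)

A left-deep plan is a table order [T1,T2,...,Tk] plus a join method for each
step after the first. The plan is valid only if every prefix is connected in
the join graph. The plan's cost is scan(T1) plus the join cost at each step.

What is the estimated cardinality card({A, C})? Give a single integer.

Tables in S: A(120), C(80)
Edges inside S: A-C(d=5)
numerator = 120 * 80 = 9600
denominator = 5 = 5
card(S) = 9600 / 5 = 1920

1920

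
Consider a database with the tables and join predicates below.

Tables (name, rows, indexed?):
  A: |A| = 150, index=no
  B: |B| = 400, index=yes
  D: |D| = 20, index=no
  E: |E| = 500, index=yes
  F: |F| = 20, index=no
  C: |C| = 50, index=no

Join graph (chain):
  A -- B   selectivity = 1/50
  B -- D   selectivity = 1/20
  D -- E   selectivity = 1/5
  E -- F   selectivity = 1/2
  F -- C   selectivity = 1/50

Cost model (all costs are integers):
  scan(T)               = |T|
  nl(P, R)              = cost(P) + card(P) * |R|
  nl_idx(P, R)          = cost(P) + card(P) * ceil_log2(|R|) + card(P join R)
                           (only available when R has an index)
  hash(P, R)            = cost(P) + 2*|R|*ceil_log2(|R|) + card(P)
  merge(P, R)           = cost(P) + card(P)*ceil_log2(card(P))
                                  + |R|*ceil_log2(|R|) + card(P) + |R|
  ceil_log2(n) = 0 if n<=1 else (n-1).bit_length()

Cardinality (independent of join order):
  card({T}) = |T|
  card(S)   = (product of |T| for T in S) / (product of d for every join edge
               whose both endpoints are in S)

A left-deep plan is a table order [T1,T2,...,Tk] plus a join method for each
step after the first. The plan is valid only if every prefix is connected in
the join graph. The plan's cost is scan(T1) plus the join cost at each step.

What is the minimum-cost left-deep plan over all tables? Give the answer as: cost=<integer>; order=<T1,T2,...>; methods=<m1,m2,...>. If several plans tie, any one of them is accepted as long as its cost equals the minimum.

cost=440220; order=C,F,E,D,B,A; methods=hash,merge,hash,hash,hash

Selinger DP (subsets sized 1..n):
  {A}: scan cost=150, card=150
  {B}: scan cost=400, card=400
  {D}: scan cost=20, card=20
  {E}: scan cost=500, card=500
  {F}: scan cost=20, card=20
  {C}: scan cost=50, card=50
  {AB}: card=1200; try (B,nl_idx)→2700, (A,hash)→3200, (B,merge)→5500, (A,merge)→5750, (B,hash)→7500, (B,nl)→60150 …(+1); best=2700 via (B,nl_idx)
  {BD}: card=400; try (B,nl_idx)→600, (D,hash)→1000, (B,merge)→4140, (D,merge)→4520, (B,hash)→7240, (B,nl)→8020 …(+1); best=600 via (B,nl_idx)
  {DE}: card=2000; try (D,hash)→1200, (E,nl_idx)→2200, (E,merge)→5140, (D,merge)→5620, (E,hash)→9040, (E,nl)→10020 …(+1); best=1200 via (D,hash)
  {EF}: card=5000; try (F,hash)→1200, (E,merge)→5140, (E,nl_idx)→5200, (F,merge)→5620, (E,hash)→9040, (E,nl)→10020 …(+1); best=1200 via (F,hash)
  {CF}: card=20; try (F,hash)→300, (C,merge)→490, (F,merge)→520, (C,hash)→640, (C,nl)→1020, (F,nl)→1050; best=300 via (F,hash)
  {ABD}: card=1200; try (A,hash)→3400, (D,hash)→4100, (A,merge)→5950, (D,merge)→17220, (D,nl)→26700, (A,nl)→60600; best=3400 via (A,hash)
  {BDE}: card=40000; try (E,merge)→9600, (E,hash)→10000, (B,hash)→10400, (B,merge)→29200, (E,nl_idx)→44200, (B,nl_idx)→59200 …(+2); best=9600 via (E,merge)
  {DEF}: card=20000; try (F,hash)→3400, (D,hash)→6400, (F,merge)→25320, (F,nl)→41200, (D,merge)→71320, (D,nl)→101200; best=3400 via (F,hash)
  {CEF}: card=5000; try (E,merge)→5420, (E,nl_idx)→5480, (C,hash)→6800, (E,hash)→9320, (E,nl)→10300, (C,merge)→71550 …(+1); best=5420 via (E,merge)
  {ABDE}: card=120000; try (E,hash)→13600, (E,merge)→22800, (A,hash)→52000, (E,nl_idx)→134200, (E,nl)→603400, (A,merge)→690950 …(+1); best=13600 via (E,hash)
  {BDEF}: card=400000; try (B,hash)→30600, (F,hash)→49800, (B,merge)→327400, (B,nl_idx)→583400, (F,merge)→689720, (F,nl)→809600 …(+1); best=30600 via (B,hash)
  {CDEF}: card=20000; try (D,hash)→10620, (C,hash)→24000, (D,merge)→75540, (D,nl)→105420, (C,merge)→323750, (C,nl)→1003400; best=10620 via (D,hash)
  {ABDEF}: card=1200000; try (F,hash)→133800, (A,hash)→433000, (F,merge)→2173720, (F,nl)→2413600, (A,merge)→8031950, (A,nl)→60030600; best=133800 via (F,hash)
  {BCDEF}: card=400000; try (B,hash)→37820, (B,merge)→334620, (C,hash)→431200, (B,nl_idx)→590620, (B,nl)→8010620, (C,merge)→8030950 …(+1); best=37820 via (B,hash)
  {ABCDEF}: card=1200000; try (A,hash)→440220, (C,hash)→1334400, (A,merge)→8039170, (C,merge)→26534150, (A,nl)→60037820, (C,nl)→60133800; best=440220 via (A,hash)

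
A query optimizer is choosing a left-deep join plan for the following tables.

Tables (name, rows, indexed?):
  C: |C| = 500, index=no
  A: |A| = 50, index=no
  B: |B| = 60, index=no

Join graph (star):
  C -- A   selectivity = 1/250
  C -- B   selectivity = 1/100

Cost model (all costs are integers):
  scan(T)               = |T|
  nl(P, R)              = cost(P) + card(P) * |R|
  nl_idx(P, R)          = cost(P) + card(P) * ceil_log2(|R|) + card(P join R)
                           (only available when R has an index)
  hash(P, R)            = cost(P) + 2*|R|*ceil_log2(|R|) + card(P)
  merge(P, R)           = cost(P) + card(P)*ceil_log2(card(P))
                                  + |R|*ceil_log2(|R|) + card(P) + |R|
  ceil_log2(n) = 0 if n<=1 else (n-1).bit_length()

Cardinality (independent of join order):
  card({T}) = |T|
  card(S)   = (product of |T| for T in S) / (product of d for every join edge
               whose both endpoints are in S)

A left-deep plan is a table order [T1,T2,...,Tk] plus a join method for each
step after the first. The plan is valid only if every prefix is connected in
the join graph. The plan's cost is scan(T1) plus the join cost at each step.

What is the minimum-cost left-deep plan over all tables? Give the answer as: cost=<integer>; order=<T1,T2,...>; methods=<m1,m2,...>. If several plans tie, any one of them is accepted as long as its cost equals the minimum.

Selinger DP (subsets sized 1..n):
  {C}: scan cost=500, card=500
  {A}: scan cost=50, card=50
  {B}: scan cost=60, card=60
  {AC}: card=100; try (A,hash)→1600, (C,merge)→5400, (A,merge)→5850, (C,hash)→9100, (C,nl)→25050, (A,nl)→25500; best=1600 via (A,hash)
  {BC}: card=300; try (B,hash)→1720, (C,merge)→5480, (B,merge)→5920, (C,hash)→9120, (C,nl)→30060, (B,nl)→30500; best=1720 via (B,hash)
  {ABC}: card=60; try (B,hash)→2420, (A,hash)→2620, (B,merge)→2820, (A,merge)→5070, (B,nl)→7600, (A,nl)→16720; best=2420 via (B,hash)

cost=2420; order=C,A,B; methods=hash,hash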